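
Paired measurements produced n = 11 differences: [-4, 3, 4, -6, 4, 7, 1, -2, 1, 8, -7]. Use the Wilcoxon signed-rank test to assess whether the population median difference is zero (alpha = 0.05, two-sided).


Step 1: Drop any zero differences (none here) and take |d_i|.
|d| = [4, 3, 4, 6, 4, 7, 1, 2, 1, 8, 7]
Step 2: Midrank |d_i| (ties get averaged ranks).
ranks: |4|->6, |3|->4, |4|->6, |6|->8, |4|->6, |7|->9.5, |1|->1.5, |2|->3, |1|->1.5, |8|->11, |7|->9.5
Step 3: Attach original signs; sum ranks with positive sign and with negative sign.
W+ = 4 + 6 + 6 + 9.5 + 1.5 + 1.5 + 11 = 39.5
W- = 6 + 8 + 3 + 9.5 = 26.5
(Check: W+ + W- = 66 should equal n(n+1)/2 = 66.)
Step 4: Test statistic W = min(W+, W-) = 26.5.
Step 5: Ties in |d|, so use the tie-corrected normal approximation.
        E[W] = n(n+1)/4 = 11*12/4 = 33.
        Tie groups: |d|=1 (t=2), |d|=4 (t=3), |d|=7 (t=2); sum(t^3 - t) = 36.
        Var[W] = n(n+1)(2n+1)/24 - sum(t^3-t)/48 = 3036/24 - 36/48 = 125.75.
        z = (W - E[W]) / sqrt(Var[W]) = (26.5 - 33) / 11.2138 = -0.5796.
        Two-sided p = 2*Phi(z) = 0.562157.
Step 6: alpha = 0.05. fail to reject H0.

W+ = 39.5, W- = 26.5, W = min = 26.5, p = 0.562157, fail to reject H0.


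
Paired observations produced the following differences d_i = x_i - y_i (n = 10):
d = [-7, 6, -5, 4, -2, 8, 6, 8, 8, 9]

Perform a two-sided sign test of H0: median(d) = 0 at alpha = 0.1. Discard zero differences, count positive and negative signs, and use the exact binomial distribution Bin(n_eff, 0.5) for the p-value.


Step 1: Discard zero differences. Original n = 10; n_eff = number of nonzero differences = 10.
Nonzero differences (with sign): -7, +6, -5, +4, -2, +8, +6, +8, +8, +9
Step 2: Count signs: positive = 7, negative = 3.
Step 3: Under H0: P(positive) = 0.5, so the number of positives S ~ Bin(10, 0.5).
Step 4: Two-sided exact p-value = sum of Bin(10,0.5) probabilities at or below the observed probability = 0.343750.
Step 5: alpha = 0.1. fail to reject H0.

n_eff = 10, pos = 7, neg = 3, p = 0.343750, fail to reject H0.


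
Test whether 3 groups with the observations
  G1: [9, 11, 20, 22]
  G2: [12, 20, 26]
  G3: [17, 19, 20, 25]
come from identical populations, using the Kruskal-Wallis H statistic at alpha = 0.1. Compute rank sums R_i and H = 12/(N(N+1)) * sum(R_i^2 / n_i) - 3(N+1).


Step 1: Combine all N = 11 observations and assign midranks.
sorted (value, group, rank): (9,G1,1), (11,G1,2), (12,G2,3), (17,G3,4), (19,G3,5), (20,G1,7), (20,G2,7), (20,G3,7), (22,G1,9), (25,G3,10), (26,G2,11)
Step 2: Sum ranks within each group.
R_1 = 19 (n_1 = 4)
R_2 = 21 (n_2 = 3)
R_3 = 26 (n_3 = 4)
Step 3: H = 12/(N(N+1)) * sum(R_i^2/n_i) - 3(N+1)
     = 12/(11*12) * (19^2/4 + 21^2/3 + 26^2/4) - 3*12
     = 0.090909 * 406.25 - 36
     = 0.931818.
Step 4: Ties present; correction factor C = 1 - 24/(11^3 - 11) = 0.981818. Corrected H = 0.931818 / 0.981818 = 0.949074.
Step 5: Under H0, H ~ chi^2(2); p-value = 0.622173.
Step 6: alpha = 0.1. fail to reject H0.

H = 0.9491, df = 2, p = 0.622173, fail to reject H0.


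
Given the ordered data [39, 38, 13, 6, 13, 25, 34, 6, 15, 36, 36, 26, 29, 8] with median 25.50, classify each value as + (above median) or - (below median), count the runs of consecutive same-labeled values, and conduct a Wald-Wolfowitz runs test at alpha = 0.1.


Step 1: Compute median = 25.50; label A = above, B = below.
Labels in order: AABBBBABBAAAAB  (n_A = 7, n_B = 7)
Step 2: Count runs R = 6.
Step 3: Under H0 (random ordering), E[R] = 2*n_A*n_B/(n_A+n_B) + 1 = 2*7*7/14 + 1 = 8.0000.
        Var[R] = 2*n_A*n_B*(2*n_A*n_B - n_A - n_B) / ((n_A+n_B)^2 * (n_A+n_B-1)) = 8232/2548 = 3.2308.
        SD[R] = 1.7974.
Step 4: Continuity-corrected z = (R + 0.5 - E[R]) / SD[R] = (6 + 0.5 - 8.0000) / 1.7974 = -0.8345.
Step 5: Two-sided p-value via normal approximation = 2*(1 - Phi(|z|)) = 0.403986.
Step 6: alpha = 0.1. fail to reject H0.

R = 6, z = -0.8345, p = 0.403986, fail to reject H0.


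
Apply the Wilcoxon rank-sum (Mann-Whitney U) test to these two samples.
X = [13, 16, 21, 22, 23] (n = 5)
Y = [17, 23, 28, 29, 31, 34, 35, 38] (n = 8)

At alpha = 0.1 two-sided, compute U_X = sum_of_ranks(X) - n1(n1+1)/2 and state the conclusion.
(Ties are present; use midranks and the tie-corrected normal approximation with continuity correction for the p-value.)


Step 1: Combine and sort all 13 observations; assign midranks.
sorted (value, group): (13,X), (16,X), (17,Y), (21,X), (22,X), (23,X), (23,Y), (28,Y), (29,Y), (31,Y), (34,Y), (35,Y), (38,Y)
ranks: 13->1, 16->2, 17->3, 21->4, 22->5, 23->6.5, 23->6.5, 28->8, 29->9, 31->10, 34->11, 35->12, 38->13
Step 2: Rank sum for X: R1 = 1 + 2 + 4 + 5 + 6.5 = 18.5.
Step 3: U_X = R1 - n1(n1+1)/2 = 18.5 - 5*6/2 = 18.5 - 15 = 3.5.
       U_Y = n1*n2 - U_X = 40 - 3.5 = 36.5.
Step 4: Ties are present, so use the tie-corrected normal approximation (with continuity correction) for the p-value.
Step 5: p-value = 0.019007; compare to alpha = 0.1. reject H0.

U_X = 3.5, p = 0.019007, reject H0 at alpha = 0.1.


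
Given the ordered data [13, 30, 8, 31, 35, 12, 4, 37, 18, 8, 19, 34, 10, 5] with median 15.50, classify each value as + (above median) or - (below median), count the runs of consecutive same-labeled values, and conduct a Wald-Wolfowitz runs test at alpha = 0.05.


Step 1: Compute median = 15.50; label A = above, B = below.
Labels in order: BABAABBAABAABB  (n_A = 7, n_B = 7)
Step 2: Count runs R = 9.
Step 3: Under H0 (random ordering), E[R] = 2*n_A*n_B/(n_A+n_B) + 1 = 2*7*7/14 + 1 = 8.0000.
        Var[R] = 2*n_A*n_B*(2*n_A*n_B - n_A - n_B) / ((n_A+n_B)^2 * (n_A+n_B-1)) = 8232/2548 = 3.2308.
        SD[R] = 1.7974.
Step 4: Continuity-corrected z = (R - 0.5 - E[R]) / SD[R] = (9 - 0.5 - 8.0000) / 1.7974 = 0.2782.
Step 5: Two-sided p-value via normal approximation = 2*(1 - Phi(|z|)) = 0.780879.
Step 6: alpha = 0.05. fail to reject H0.

R = 9, z = 0.2782, p = 0.780879, fail to reject H0.


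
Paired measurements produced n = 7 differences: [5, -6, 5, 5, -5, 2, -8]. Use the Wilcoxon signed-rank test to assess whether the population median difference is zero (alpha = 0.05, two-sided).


Step 1: Drop any zero differences (none here) and take |d_i|.
|d| = [5, 6, 5, 5, 5, 2, 8]
Step 2: Midrank |d_i| (ties get averaged ranks).
ranks: |5|->3.5, |6|->6, |5|->3.5, |5|->3.5, |5|->3.5, |2|->1, |8|->7
Step 3: Attach original signs; sum ranks with positive sign and with negative sign.
W+ = 3.5 + 3.5 + 3.5 + 1 = 11.5
W- = 6 + 3.5 + 7 = 16.5
(Check: W+ + W- = 28 should equal n(n+1)/2 = 28.)
Step 4: Test statistic W = min(W+, W-) = 11.5.
Step 5: Ties in |d|, so use the tie-corrected normal approximation.
        E[W] = n(n+1)/4 = 7*8/4 = 14.
        Tie groups: |d|=5 (t=4); sum(t^3 - t) = 60.
        Var[W] = n(n+1)(2n+1)/24 - sum(t^3-t)/48 = 840/24 - 60/48 = 33.75.
        z = (W - E[W]) / sqrt(Var[W]) = (11.5 - 14) / 5.8095 = -0.4303.
        Two-sided p = 2*Phi(z) = 0.666955.
Step 6: alpha = 0.05. fail to reject H0.

W+ = 11.5, W- = 16.5, W = min = 11.5, p = 0.666955, fail to reject H0.


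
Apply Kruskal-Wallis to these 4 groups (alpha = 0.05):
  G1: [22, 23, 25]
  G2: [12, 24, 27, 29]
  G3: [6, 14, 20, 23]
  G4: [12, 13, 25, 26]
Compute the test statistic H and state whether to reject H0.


Step 1: Combine all N = 15 observations and assign midranks.
sorted (value, group, rank): (6,G3,1), (12,G2,2.5), (12,G4,2.5), (13,G4,4), (14,G3,5), (20,G3,6), (22,G1,7), (23,G1,8.5), (23,G3,8.5), (24,G2,10), (25,G1,11.5), (25,G4,11.5), (26,G4,13), (27,G2,14), (29,G2,15)
Step 2: Sum ranks within each group.
R_1 = 27 (n_1 = 3)
R_2 = 41.5 (n_2 = 4)
R_3 = 20.5 (n_3 = 4)
R_4 = 31 (n_4 = 4)
Step 3: H = 12/(N(N+1)) * sum(R_i^2/n_i) - 3(N+1)
     = 12/(15*16) * (27^2/3 + 41.5^2/4 + 20.5^2/4 + 31^2/4) - 3*16
     = 0.050000 * 1018.88 - 48
     = 2.943750.
Step 4: Ties present; correction factor C = 1 - 18/(15^3 - 15) = 0.994643. Corrected H = 2.943750 / 0.994643 = 2.959605.
Step 5: Under H0, H ~ chi^2(3); p-value = 0.397895.
Step 6: alpha = 0.05. fail to reject H0.

H = 2.9596, df = 3, p = 0.397895, fail to reject H0.


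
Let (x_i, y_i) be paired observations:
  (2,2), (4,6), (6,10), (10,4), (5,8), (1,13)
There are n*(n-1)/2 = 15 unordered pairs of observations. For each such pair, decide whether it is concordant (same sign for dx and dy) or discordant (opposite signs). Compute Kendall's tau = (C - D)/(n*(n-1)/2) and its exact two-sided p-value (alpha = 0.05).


Step 1: Enumerate the 15 unordered pairs (i,j) with i<j and classify each by sign(x_j-x_i) * sign(y_j-y_i).
  (1,2):dx=+2,dy=+4->C; (1,3):dx=+4,dy=+8->C; (1,4):dx=+8,dy=+2->C; (1,5):dx=+3,dy=+6->C
  (1,6):dx=-1,dy=+11->D; (2,3):dx=+2,dy=+4->C; (2,4):dx=+6,dy=-2->D; (2,5):dx=+1,dy=+2->C
  (2,6):dx=-3,dy=+7->D; (3,4):dx=+4,dy=-6->D; (3,5):dx=-1,dy=-2->C; (3,6):dx=-5,dy=+3->D
  (4,5):dx=-5,dy=+4->D; (4,6):dx=-9,dy=+9->D; (5,6):dx=-4,dy=+5->D
Step 2: C = 7, D = 8, total pairs = 15.
Step 3: tau = (C - D)/(n(n-1)/2) = (7 - 8)/15 = -0.066667.
Step 4: Exact two-sided p-value (enumerate n! = 720 permutations of y under H0): p = 1.000000.
Step 5: alpha = 0.05. fail to reject H0.

tau_b = -0.0667 (C=7, D=8), p = 1.000000, fail to reject H0.


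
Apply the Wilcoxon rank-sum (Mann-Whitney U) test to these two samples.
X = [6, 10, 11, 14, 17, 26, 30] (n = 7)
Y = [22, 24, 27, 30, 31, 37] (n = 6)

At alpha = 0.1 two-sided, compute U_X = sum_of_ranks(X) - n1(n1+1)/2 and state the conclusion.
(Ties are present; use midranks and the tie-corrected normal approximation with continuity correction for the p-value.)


Step 1: Combine and sort all 13 observations; assign midranks.
sorted (value, group): (6,X), (10,X), (11,X), (14,X), (17,X), (22,Y), (24,Y), (26,X), (27,Y), (30,X), (30,Y), (31,Y), (37,Y)
ranks: 6->1, 10->2, 11->3, 14->4, 17->5, 22->6, 24->7, 26->8, 27->9, 30->10.5, 30->10.5, 31->12, 37->13
Step 2: Rank sum for X: R1 = 1 + 2 + 3 + 4 + 5 + 8 + 10.5 = 33.5.
Step 3: U_X = R1 - n1(n1+1)/2 = 33.5 - 7*8/2 = 33.5 - 28 = 5.5.
       U_Y = n1*n2 - U_X = 42 - 5.5 = 36.5.
Step 4: Ties are present, so use the tie-corrected normal approximation (with continuity correction) for the p-value.
Step 5: p-value = 0.031888; compare to alpha = 0.1. reject H0.

U_X = 5.5, p = 0.031888, reject H0 at alpha = 0.1.


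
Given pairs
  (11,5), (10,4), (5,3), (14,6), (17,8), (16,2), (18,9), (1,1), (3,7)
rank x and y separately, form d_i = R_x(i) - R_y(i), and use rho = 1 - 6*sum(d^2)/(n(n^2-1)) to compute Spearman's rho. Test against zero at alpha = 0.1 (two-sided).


Step 1: Rank x and y separately (midranks; no ties here).
rank(x): 11->5, 10->4, 5->3, 14->6, 17->8, 16->7, 18->9, 1->1, 3->2
rank(y): 5->5, 4->4, 3->3, 6->6, 8->8, 2->2, 9->9, 1->1, 7->7
Step 2: d_i = R_x(i) - R_y(i); compute d_i^2.
  (5-5)^2=0, (4-4)^2=0, (3-3)^2=0, (6-6)^2=0, (8-8)^2=0, (7-2)^2=25, (9-9)^2=0, (1-1)^2=0, (2-7)^2=25
sum(d^2) = 50.
Step 3: rho = 1 - 6*50 / (9*(9^2 - 1)) = 1 - 300/720 = 0.583333.
Step 4: Under H0, t = rho * sqrt((n-2)/(1-rho^2)) = 1.9001 ~ t(7).
Step 5: Two-sided p-value from the t-distribution with 7 df = 0.099186.
Step 6: alpha = 0.1. reject H0.

rho = 0.5833, p = 0.099186, reject H0 at alpha = 0.1.


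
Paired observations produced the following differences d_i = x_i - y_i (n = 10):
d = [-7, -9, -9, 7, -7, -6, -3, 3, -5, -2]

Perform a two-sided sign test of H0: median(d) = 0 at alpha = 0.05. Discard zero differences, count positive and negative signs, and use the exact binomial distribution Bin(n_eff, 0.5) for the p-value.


Step 1: Discard zero differences. Original n = 10; n_eff = number of nonzero differences = 10.
Nonzero differences (with sign): -7, -9, -9, +7, -7, -6, -3, +3, -5, -2
Step 2: Count signs: positive = 2, negative = 8.
Step 3: Under H0: P(positive) = 0.5, so the number of positives S ~ Bin(10, 0.5).
Step 4: Two-sided exact p-value = sum of Bin(10,0.5) probabilities at or below the observed probability = 0.109375.
Step 5: alpha = 0.05. fail to reject H0.

n_eff = 10, pos = 2, neg = 8, p = 0.109375, fail to reject H0.


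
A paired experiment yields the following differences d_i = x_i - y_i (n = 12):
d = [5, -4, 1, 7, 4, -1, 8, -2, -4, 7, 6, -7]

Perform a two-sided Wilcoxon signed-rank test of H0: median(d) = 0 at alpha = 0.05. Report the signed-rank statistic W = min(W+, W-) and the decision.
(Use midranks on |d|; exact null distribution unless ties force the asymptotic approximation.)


Step 1: Drop any zero differences (none here) and take |d_i|.
|d| = [5, 4, 1, 7, 4, 1, 8, 2, 4, 7, 6, 7]
Step 2: Midrank |d_i| (ties get averaged ranks).
ranks: |5|->7, |4|->5, |1|->1.5, |7|->10, |4|->5, |1|->1.5, |8|->12, |2|->3, |4|->5, |7|->10, |6|->8, |7|->10
Step 3: Attach original signs; sum ranks with positive sign and with negative sign.
W+ = 7 + 1.5 + 10 + 5 + 12 + 10 + 8 = 53.5
W- = 5 + 1.5 + 3 + 5 + 10 = 24.5
(Check: W+ + W- = 78 should equal n(n+1)/2 = 78.)
Step 4: Test statistic W = min(W+, W-) = 24.5.
Step 5: Ties in |d|, so use the tie-corrected normal approximation.
        E[W] = n(n+1)/4 = 12*13/4 = 39.
        Tie groups: |d|=1 (t=2), |d|=4 (t=3), |d|=7 (t=3); sum(t^3 - t) = 54.
        Var[W] = n(n+1)(2n+1)/24 - sum(t^3-t)/48 = 3900/24 - 54/48 = 161.375.
        z = (W - E[W]) / sqrt(Var[W]) = (24.5 - 39) / 12.7033 = -1.1414.
        Two-sided p = 2*Phi(z) = 0.253690.
Step 6: alpha = 0.05. fail to reject H0.

W+ = 53.5, W- = 24.5, W = min = 24.5, p = 0.253690, fail to reject H0.


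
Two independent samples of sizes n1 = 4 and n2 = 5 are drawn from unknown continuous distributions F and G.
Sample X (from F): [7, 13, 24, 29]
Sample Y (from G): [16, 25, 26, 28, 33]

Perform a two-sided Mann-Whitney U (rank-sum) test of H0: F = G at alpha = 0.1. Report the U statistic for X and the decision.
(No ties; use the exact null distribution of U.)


Step 1: Combine and sort all 9 observations; assign midranks.
sorted (value, group): (7,X), (13,X), (16,Y), (24,X), (25,Y), (26,Y), (28,Y), (29,X), (33,Y)
ranks: 7->1, 13->2, 16->3, 24->4, 25->5, 26->6, 28->7, 29->8, 33->9
Step 2: Rank sum for X: R1 = 1 + 2 + 4 + 8 = 15.
Step 3: U_X = R1 - n1(n1+1)/2 = 15 - 4*5/2 = 15 - 10 = 5.
       U_Y = n1*n2 - U_X = 20 - 5 = 15.
Step 4: No ties, so the exact null distribution of U (based on enumerating the C(9,4) = 126 equally likely rank assignments) gives the two-sided p-value.
Step 5: p-value = 0.285714; compare to alpha = 0.1. fail to reject H0.

U_X = 5, p = 0.285714, fail to reject H0 at alpha = 0.1.


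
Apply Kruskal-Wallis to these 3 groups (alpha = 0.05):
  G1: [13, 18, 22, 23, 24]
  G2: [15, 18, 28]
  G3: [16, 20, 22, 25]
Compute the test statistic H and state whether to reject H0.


Step 1: Combine all N = 12 observations and assign midranks.
sorted (value, group, rank): (13,G1,1), (15,G2,2), (16,G3,3), (18,G1,4.5), (18,G2,4.5), (20,G3,6), (22,G1,7.5), (22,G3,7.5), (23,G1,9), (24,G1,10), (25,G3,11), (28,G2,12)
Step 2: Sum ranks within each group.
R_1 = 32 (n_1 = 5)
R_2 = 18.5 (n_2 = 3)
R_3 = 27.5 (n_3 = 4)
Step 3: H = 12/(N(N+1)) * sum(R_i^2/n_i) - 3(N+1)
     = 12/(12*13) * (32^2/5 + 18.5^2/3 + 27.5^2/4) - 3*13
     = 0.076923 * 507.946 - 39
     = 0.072756.
Step 4: Ties present; correction factor C = 1 - 12/(12^3 - 12) = 0.993007. Corrected H = 0.072756 / 0.993007 = 0.073269.
Step 5: Under H0, H ~ chi^2(2); p-value = 0.964029.
Step 6: alpha = 0.05. fail to reject H0.

H = 0.0733, df = 2, p = 0.964029, fail to reject H0.


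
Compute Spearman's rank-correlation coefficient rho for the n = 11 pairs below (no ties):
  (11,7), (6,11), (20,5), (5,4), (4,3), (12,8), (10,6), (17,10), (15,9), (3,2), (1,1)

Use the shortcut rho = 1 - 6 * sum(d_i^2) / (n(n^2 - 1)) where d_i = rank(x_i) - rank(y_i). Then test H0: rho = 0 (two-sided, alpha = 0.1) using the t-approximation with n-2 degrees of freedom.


Step 1: Rank x and y separately (midranks; no ties here).
rank(x): 11->7, 6->5, 20->11, 5->4, 4->3, 12->8, 10->6, 17->10, 15->9, 3->2, 1->1
rank(y): 7->7, 11->11, 5->5, 4->4, 3->3, 8->8, 6->6, 10->10, 9->9, 2->2, 1->1
Step 2: d_i = R_x(i) - R_y(i); compute d_i^2.
  (7-7)^2=0, (5-11)^2=36, (11-5)^2=36, (4-4)^2=0, (3-3)^2=0, (8-8)^2=0, (6-6)^2=0, (10-10)^2=0, (9-9)^2=0, (2-2)^2=0, (1-1)^2=0
sum(d^2) = 72.
Step 3: rho = 1 - 6*72 / (11*(11^2 - 1)) = 1 - 432/1320 = 0.672727.
Step 4: Under H0, t = rho * sqrt((n-2)/(1-rho^2)) = 2.7277 ~ t(9).
Step 5: Two-sided p-value from the t-distribution with 9 df = 0.023313.
Step 6: alpha = 0.1. reject H0.

rho = 0.6727, p = 0.023313, reject H0 at alpha = 0.1.


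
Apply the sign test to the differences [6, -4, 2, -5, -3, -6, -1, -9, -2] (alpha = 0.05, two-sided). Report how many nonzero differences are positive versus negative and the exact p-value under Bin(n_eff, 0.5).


Step 1: Discard zero differences. Original n = 9; n_eff = number of nonzero differences = 9.
Nonzero differences (with sign): +6, -4, +2, -5, -3, -6, -1, -9, -2
Step 2: Count signs: positive = 2, negative = 7.
Step 3: Under H0: P(positive) = 0.5, so the number of positives S ~ Bin(9, 0.5).
Step 4: Two-sided exact p-value = sum of Bin(9,0.5) probabilities at or below the observed probability = 0.179688.
Step 5: alpha = 0.05. fail to reject H0.

n_eff = 9, pos = 2, neg = 7, p = 0.179688, fail to reject H0.


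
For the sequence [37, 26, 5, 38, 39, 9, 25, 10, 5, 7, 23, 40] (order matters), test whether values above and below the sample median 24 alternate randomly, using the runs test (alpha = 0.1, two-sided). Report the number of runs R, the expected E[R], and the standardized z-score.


Step 1: Compute median = 24; label A = above, B = below.
Labels in order: AABAABABBBBA  (n_A = 6, n_B = 6)
Step 2: Count runs R = 7.
Step 3: Under H0 (random ordering), E[R] = 2*n_A*n_B/(n_A+n_B) + 1 = 2*6*6/12 + 1 = 7.0000.
        Var[R] = 2*n_A*n_B*(2*n_A*n_B - n_A - n_B) / ((n_A+n_B)^2 * (n_A+n_B-1)) = 4320/1584 = 2.7273.
        SD[R] = 1.6514.
Step 4: R = E[R], so z = 0 with no continuity correction.
Step 5: Two-sided p-value via normal approximation = 2*(1 - Phi(|z|)) = 1.000000.
Step 6: alpha = 0.1. fail to reject H0.

R = 7, z = 0.0000, p = 1.000000, fail to reject H0.


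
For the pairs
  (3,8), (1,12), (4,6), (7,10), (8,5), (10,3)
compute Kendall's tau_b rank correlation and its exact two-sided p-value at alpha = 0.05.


Step 1: Enumerate the 15 unordered pairs (i,j) with i<j and classify each by sign(x_j-x_i) * sign(y_j-y_i).
  (1,2):dx=-2,dy=+4->D; (1,3):dx=+1,dy=-2->D; (1,4):dx=+4,dy=+2->C; (1,5):dx=+5,dy=-3->D
  (1,6):dx=+7,dy=-5->D; (2,3):dx=+3,dy=-6->D; (2,4):dx=+6,dy=-2->D; (2,5):dx=+7,dy=-7->D
  (2,6):dx=+9,dy=-9->D; (3,4):dx=+3,dy=+4->C; (3,5):dx=+4,dy=-1->D; (3,6):dx=+6,dy=-3->D
  (4,5):dx=+1,dy=-5->D; (4,6):dx=+3,dy=-7->D; (5,6):dx=+2,dy=-2->D
Step 2: C = 2, D = 13, total pairs = 15.
Step 3: tau = (C - D)/(n(n-1)/2) = (2 - 13)/15 = -0.733333.
Step 4: Exact two-sided p-value (enumerate n! = 720 permutations of y under H0): p = 0.055556.
Step 5: alpha = 0.05. fail to reject H0.

tau_b = -0.7333 (C=2, D=13), p = 0.055556, fail to reject H0.


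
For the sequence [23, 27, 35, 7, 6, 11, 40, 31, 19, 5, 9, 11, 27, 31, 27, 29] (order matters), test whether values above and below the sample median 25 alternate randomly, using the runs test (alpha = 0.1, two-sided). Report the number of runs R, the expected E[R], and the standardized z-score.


Step 1: Compute median = 25; label A = above, B = below.
Labels in order: BAABBBAABBBBAAAA  (n_A = 8, n_B = 8)
Step 2: Count runs R = 6.
Step 3: Under H0 (random ordering), E[R] = 2*n_A*n_B/(n_A+n_B) + 1 = 2*8*8/16 + 1 = 9.0000.
        Var[R] = 2*n_A*n_B*(2*n_A*n_B - n_A - n_B) / ((n_A+n_B)^2 * (n_A+n_B-1)) = 14336/3840 = 3.7333.
        SD[R] = 1.9322.
Step 4: Continuity-corrected z = (R + 0.5 - E[R]) / SD[R] = (6 + 0.5 - 9.0000) / 1.9322 = -1.2939.
Step 5: Two-sided p-value via normal approximation = 2*(1 - Phi(|z|)) = 0.195709.
Step 6: alpha = 0.1. fail to reject H0.

R = 6, z = -1.2939, p = 0.195709, fail to reject H0.


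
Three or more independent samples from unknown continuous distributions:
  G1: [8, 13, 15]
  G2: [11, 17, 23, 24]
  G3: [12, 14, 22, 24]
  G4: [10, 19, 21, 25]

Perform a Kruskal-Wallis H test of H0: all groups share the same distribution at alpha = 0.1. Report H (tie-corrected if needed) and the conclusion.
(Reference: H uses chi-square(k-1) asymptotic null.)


Step 1: Combine all N = 15 observations and assign midranks.
sorted (value, group, rank): (8,G1,1), (10,G4,2), (11,G2,3), (12,G3,4), (13,G1,5), (14,G3,6), (15,G1,7), (17,G2,8), (19,G4,9), (21,G4,10), (22,G3,11), (23,G2,12), (24,G2,13.5), (24,G3,13.5), (25,G4,15)
Step 2: Sum ranks within each group.
R_1 = 13 (n_1 = 3)
R_2 = 36.5 (n_2 = 4)
R_3 = 34.5 (n_3 = 4)
R_4 = 36 (n_4 = 4)
Step 3: H = 12/(N(N+1)) * sum(R_i^2/n_i) - 3(N+1)
     = 12/(15*16) * (13^2/3 + 36.5^2/4 + 34.5^2/4 + 36^2/4) - 3*16
     = 0.050000 * 1010.96 - 48
     = 2.547917.
Step 4: Ties present; correction factor C = 1 - 6/(15^3 - 15) = 0.998214. Corrected H = 2.547917 / 0.998214 = 2.552475.
Step 5: Under H0, H ~ chi^2(3); p-value = 0.465882.
Step 6: alpha = 0.1. fail to reject H0.

H = 2.5525, df = 3, p = 0.465882, fail to reject H0.


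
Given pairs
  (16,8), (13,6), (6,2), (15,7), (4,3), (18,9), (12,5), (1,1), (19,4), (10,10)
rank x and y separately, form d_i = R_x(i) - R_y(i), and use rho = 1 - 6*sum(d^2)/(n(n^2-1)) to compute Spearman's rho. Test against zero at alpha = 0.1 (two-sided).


Step 1: Rank x and y separately (midranks; no ties here).
rank(x): 16->8, 13->6, 6->3, 15->7, 4->2, 18->9, 12->5, 1->1, 19->10, 10->4
rank(y): 8->8, 6->6, 2->2, 7->7, 3->3, 9->9, 5->5, 1->1, 4->4, 10->10
Step 2: d_i = R_x(i) - R_y(i); compute d_i^2.
  (8-8)^2=0, (6-6)^2=0, (3-2)^2=1, (7-7)^2=0, (2-3)^2=1, (9-9)^2=0, (5-5)^2=0, (1-1)^2=0, (10-4)^2=36, (4-10)^2=36
sum(d^2) = 74.
Step 3: rho = 1 - 6*74 / (10*(10^2 - 1)) = 1 - 444/990 = 0.551515.
Step 4: Under H0, t = rho * sqrt((n-2)/(1-rho^2)) = 1.8700 ~ t(8).
Step 5: Two-sided p-value from the t-distribution with 8 df = 0.098401.
Step 6: alpha = 0.1. reject H0.

rho = 0.5515, p = 0.098401, reject H0 at alpha = 0.1.


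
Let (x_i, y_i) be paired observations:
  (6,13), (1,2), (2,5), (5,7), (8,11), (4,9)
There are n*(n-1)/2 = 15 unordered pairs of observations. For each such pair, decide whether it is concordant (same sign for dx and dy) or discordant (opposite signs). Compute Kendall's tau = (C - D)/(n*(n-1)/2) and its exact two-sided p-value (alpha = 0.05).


Step 1: Enumerate the 15 unordered pairs (i,j) with i<j and classify each by sign(x_j-x_i) * sign(y_j-y_i).
  (1,2):dx=-5,dy=-11->C; (1,3):dx=-4,dy=-8->C; (1,4):dx=-1,dy=-6->C; (1,5):dx=+2,dy=-2->D
  (1,6):dx=-2,dy=-4->C; (2,3):dx=+1,dy=+3->C; (2,4):dx=+4,dy=+5->C; (2,5):dx=+7,dy=+9->C
  (2,6):dx=+3,dy=+7->C; (3,4):dx=+3,dy=+2->C; (3,5):dx=+6,dy=+6->C; (3,6):dx=+2,dy=+4->C
  (4,5):dx=+3,dy=+4->C; (4,6):dx=-1,dy=+2->D; (5,6):dx=-4,dy=-2->C
Step 2: C = 13, D = 2, total pairs = 15.
Step 3: tau = (C - D)/(n(n-1)/2) = (13 - 2)/15 = 0.733333.
Step 4: Exact two-sided p-value (enumerate n! = 720 permutations of y under H0): p = 0.055556.
Step 5: alpha = 0.05. fail to reject H0.

tau_b = 0.7333 (C=13, D=2), p = 0.055556, fail to reject H0.


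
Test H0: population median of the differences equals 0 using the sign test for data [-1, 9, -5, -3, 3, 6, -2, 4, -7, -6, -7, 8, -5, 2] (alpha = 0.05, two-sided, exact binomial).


Step 1: Discard zero differences. Original n = 14; n_eff = number of nonzero differences = 14.
Nonzero differences (with sign): -1, +9, -5, -3, +3, +6, -2, +4, -7, -6, -7, +8, -5, +2
Step 2: Count signs: positive = 6, negative = 8.
Step 3: Under H0: P(positive) = 0.5, so the number of positives S ~ Bin(14, 0.5).
Step 4: Two-sided exact p-value = sum of Bin(14,0.5) probabilities at or below the observed probability = 0.790527.
Step 5: alpha = 0.05. fail to reject H0.

n_eff = 14, pos = 6, neg = 8, p = 0.790527, fail to reject H0.


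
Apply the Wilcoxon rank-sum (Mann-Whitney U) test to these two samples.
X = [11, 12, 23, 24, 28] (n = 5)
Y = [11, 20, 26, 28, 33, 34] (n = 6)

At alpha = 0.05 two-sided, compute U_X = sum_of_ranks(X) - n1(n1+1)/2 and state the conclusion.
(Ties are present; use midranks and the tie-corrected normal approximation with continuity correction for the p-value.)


Step 1: Combine and sort all 11 observations; assign midranks.
sorted (value, group): (11,X), (11,Y), (12,X), (20,Y), (23,X), (24,X), (26,Y), (28,X), (28,Y), (33,Y), (34,Y)
ranks: 11->1.5, 11->1.5, 12->3, 20->4, 23->5, 24->6, 26->7, 28->8.5, 28->8.5, 33->10, 34->11
Step 2: Rank sum for X: R1 = 1.5 + 3 + 5 + 6 + 8.5 = 24.
Step 3: U_X = R1 - n1(n1+1)/2 = 24 - 5*6/2 = 24 - 15 = 9.
       U_Y = n1*n2 - U_X = 30 - 9 = 21.
Step 4: Ties are present, so use the tie-corrected normal approximation (with continuity correction) for the p-value.
Step 5: p-value = 0.313093; compare to alpha = 0.05. fail to reject H0.

U_X = 9, p = 0.313093, fail to reject H0 at alpha = 0.05.


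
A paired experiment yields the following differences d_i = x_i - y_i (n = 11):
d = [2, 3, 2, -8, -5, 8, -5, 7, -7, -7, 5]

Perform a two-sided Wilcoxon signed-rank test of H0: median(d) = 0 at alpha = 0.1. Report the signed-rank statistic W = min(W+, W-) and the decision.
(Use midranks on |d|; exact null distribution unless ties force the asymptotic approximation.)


Step 1: Drop any zero differences (none here) and take |d_i|.
|d| = [2, 3, 2, 8, 5, 8, 5, 7, 7, 7, 5]
Step 2: Midrank |d_i| (ties get averaged ranks).
ranks: |2|->1.5, |3|->3, |2|->1.5, |8|->10.5, |5|->5, |8|->10.5, |5|->5, |7|->8, |7|->8, |7|->8, |5|->5
Step 3: Attach original signs; sum ranks with positive sign and with negative sign.
W+ = 1.5 + 3 + 1.5 + 10.5 + 8 + 5 = 29.5
W- = 10.5 + 5 + 5 + 8 + 8 = 36.5
(Check: W+ + W- = 66 should equal n(n+1)/2 = 66.)
Step 4: Test statistic W = min(W+, W-) = 29.5.
Step 5: Ties in |d|, so use the tie-corrected normal approximation.
        E[W] = n(n+1)/4 = 11*12/4 = 33.
        Tie groups: |d|=2 (t=2), |d|=5 (t=3), |d|=7 (t=3), |d|=8 (t=2); sum(t^3 - t) = 60.
        Var[W] = n(n+1)(2n+1)/24 - sum(t^3-t)/48 = 3036/24 - 60/48 = 125.25.
        z = (W - E[W]) / sqrt(Var[W]) = (29.5 - 33) / 11.1915 = -0.3127.
        Two-sided p = 2*Phi(z) = 0.754481.
Step 6: alpha = 0.1. fail to reject H0.

W+ = 29.5, W- = 36.5, W = min = 29.5, p = 0.754481, fail to reject H0.


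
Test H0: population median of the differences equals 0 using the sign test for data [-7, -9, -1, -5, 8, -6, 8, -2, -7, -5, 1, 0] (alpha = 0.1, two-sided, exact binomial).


Step 1: Discard zero differences. Original n = 12; n_eff = number of nonzero differences = 11.
Nonzero differences (with sign): -7, -9, -1, -5, +8, -6, +8, -2, -7, -5, +1
Step 2: Count signs: positive = 3, negative = 8.
Step 3: Under H0: P(positive) = 0.5, so the number of positives S ~ Bin(11, 0.5).
Step 4: Two-sided exact p-value = sum of Bin(11,0.5) probabilities at or below the observed probability = 0.226562.
Step 5: alpha = 0.1. fail to reject H0.

n_eff = 11, pos = 3, neg = 8, p = 0.226562, fail to reject H0.


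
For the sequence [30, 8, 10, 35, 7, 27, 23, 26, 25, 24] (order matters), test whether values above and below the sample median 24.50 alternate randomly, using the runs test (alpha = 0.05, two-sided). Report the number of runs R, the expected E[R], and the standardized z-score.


Step 1: Compute median = 24.50; label A = above, B = below.
Labels in order: ABBABABAAB  (n_A = 5, n_B = 5)
Step 2: Count runs R = 8.
Step 3: Under H0 (random ordering), E[R] = 2*n_A*n_B/(n_A+n_B) + 1 = 2*5*5/10 + 1 = 6.0000.
        Var[R] = 2*n_A*n_B*(2*n_A*n_B - n_A - n_B) / ((n_A+n_B)^2 * (n_A+n_B-1)) = 2000/900 = 2.2222.
        SD[R] = 1.4907.
Step 4: Continuity-corrected z = (R - 0.5 - E[R]) / SD[R] = (8 - 0.5 - 6.0000) / 1.4907 = 1.0062.
Step 5: Two-sided p-value via normal approximation = 2*(1 - Phi(|z|)) = 0.314305.
Step 6: alpha = 0.05. fail to reject H0.

R = 8, z = 1.0062, p = 0.314305, fail to reject H0.


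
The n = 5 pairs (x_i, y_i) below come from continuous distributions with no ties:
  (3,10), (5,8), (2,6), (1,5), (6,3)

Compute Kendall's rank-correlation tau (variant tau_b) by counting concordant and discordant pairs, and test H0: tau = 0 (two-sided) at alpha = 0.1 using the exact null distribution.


Step 1: Enumerate the 10 unordered pairs (i,j) with i<j and classify each by sign(x_j-x_i) * sign(y_j-y_i).
  (1,2):dx=+2,dy=-2->D; (1,3):dx=-1,dy=-4->C; (1,4):dx=-2,dy=-5->C; (1,5):dx=+3,dy=-7->D
  (2,3):dx=-3,dy=-2->C; (2,4):dx=-4,dy=-3->C; (2,5):dx=+1,dy=-5->D; (3,4):dx=-1,dy=-1->C
  (3,5):dx=+4,dy=-3->D; (4,5):dx=+5,dy=-2->D
Step 2: C = 5, D = 5, total pairs = 10.
Step 3: tau = (C - D)/(n(n-1)/2) = (5 - 5)/10 = 0.000000.
Step 4: Exact two-sided p-value (enumerate n! = 120 permutations of y under H0): p = 1.000000.
Step 5: alpha = 0.1. fail to reject H0.

tau_b = 0.0000 (C=5, D=5), p = 1.000000, fail to reject H0.


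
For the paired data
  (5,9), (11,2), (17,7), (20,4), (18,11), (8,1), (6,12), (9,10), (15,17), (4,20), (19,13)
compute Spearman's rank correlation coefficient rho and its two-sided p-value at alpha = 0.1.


Step 1: Rank x and y separately (midranks; no ties here).
rank(x): 5->2, 11->6, 17->8, 20->11, 18->9, 8->4, 6->3, 9->5, 15->7, 4->1, 19->10
rank(y): 9->5, 2->2, 7->4, 4->3, 11->7, 1->1, 12->8, 10->6, 17->10, 20->11, 13->9
Step 2: d_i = R_x(i) - R_y(i); compute d_i^2.
  (2-5)^2=9, (6-2)^2=16, (8-4)^2=16, (11-3)^2=64, (9-7)^2=4, (4-1)^2=9, (3-8)^2=25, (5-6)^2=1, (7-10)^2=9, (1-11)^2=100, (10-9)^2=1
sum(d^2) = 254.
Step 3: rho = 1 - 6*254 / (11*(11^2 - 1)) = 1 - 1524/1320 = -0.154545.
Step 4: Under H0, t = rho * sqrt((n-2)/(1-rho^2)) = -0.4693 ~ t(9).
Step 5: Two-sided p-value from the t-distribution with 9 df = 0.650034.
Step 6: alpha = 0.1. fail to reject H0.

rho = -0.1545, p = 0.650034, fail to reject H0 at alpha = 0.1.


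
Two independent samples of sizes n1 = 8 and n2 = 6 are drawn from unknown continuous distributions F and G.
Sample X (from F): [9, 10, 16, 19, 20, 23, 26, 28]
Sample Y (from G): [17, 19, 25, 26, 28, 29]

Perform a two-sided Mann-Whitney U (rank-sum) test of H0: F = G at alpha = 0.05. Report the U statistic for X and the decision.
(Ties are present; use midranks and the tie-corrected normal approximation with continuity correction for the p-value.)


Step 1: Combine and sort all 14 observations; assign midranks.
sorted (value, group): (9,X), (10,X), (16,X), (17,Y), (19,X), (19,Y), (20,X), (23,X), (25,Y), (26,X), (26,Y), (28,X), (28,Y), (29,Y)
ranks: 9->1, 10->2, 16->3, 17->4, 19->5.5, 19->5.5, 20->7, 23->8, 25->9, 26->10.5, 26->10.5, 28->12.5, 28->12.5, 29->14
Step 2: Rank sum for X: R1 = 1 + 2 + 3 + 5.5 + 7 + 8 + 10.5 + 12.5 = 49.5.
Step 3: U_X = R1 - n1(n1+1)/2 = 49.5 - 8*9/2 = 49.5 - 36 = 13.5.
       U_Y = n1*n2 - U_X = 48 - 13.5 = 34.5.
Step 4: Ties are present, so use the tie-corrected normal approximation (with continuity correction) for the p-value.
Step 5: p-value = 0.195227; compare to alpha = 0.05. fail to reject H0.

U_X = 13.5, p = 0.195227, fail to reject H0 at alpha = 0.05.


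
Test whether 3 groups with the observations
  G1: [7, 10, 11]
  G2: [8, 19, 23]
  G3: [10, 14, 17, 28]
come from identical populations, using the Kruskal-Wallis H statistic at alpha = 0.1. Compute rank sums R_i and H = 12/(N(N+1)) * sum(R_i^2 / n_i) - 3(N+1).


Step 1: Combine all N = 10 observations and assign midranks.
sorted (value, group, rank): (7,G1,1), (8,G2,2), (10,G1,3.5), (10,G3,3.5), (11,G1,5), (14,G3,6), (17,G3,7), (19,G2,8), (23,G2,9), (28,G3,10)
Step 2: Sum ranks within each group.
R_1 = 9.5 (n_1 = 3)
R_2 = 19 (n_2 = 3)
R_3 = 26.5 (n_3 = 4)
Step 3: H = 12/(N(N+1)) * sum(R_i^2/n_i) - 3(N+1)
     = 12/(10*11) * (9.5^2/3 + 19^2/3 + 26.5^2/4) - 3*11
     = 0.109091 * 325.979 - 33
     = 2.561364.
Step 4: Ties present; correction factor C = 1 - 6/(10^3 - 10) = 0.993939. Corrected H = 2.561364 / 0.993939 = 2.576982.
Step 5: Under H0, H ~ chi^2(2); p-value = 0.275687.
Step 6: alpha = 0.1. fail to reject H0.

H = 2.5770, df = 2, p = 0.275687, fail to reject H0.


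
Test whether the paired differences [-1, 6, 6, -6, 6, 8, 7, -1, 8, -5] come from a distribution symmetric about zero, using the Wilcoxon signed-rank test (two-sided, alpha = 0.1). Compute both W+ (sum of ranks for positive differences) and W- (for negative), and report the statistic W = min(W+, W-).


Step 1: Drop any zero differences (none here) and take |d_i|.
|d| = [1, 6, 6, 6, 6, 8, 7, 1, 8, 5]
Step 2: Midrank |d_i| (ties get averaged ranks).
ranks: |1|->1.5, |6|->5.5, |6|->5.5, |6|->5.5, |6|->5.5, |8|->9.5, |7|->8, |1|->1.5, |8|->9.5, |5|->3
Step 3: Attach original signs; sum ranks with positive sign and with negative sign.
W+ = 5.5 + 5.5 + 5.5 + 9.5 + 8 + 9.5 = 43.5
W- = 1.5 + 5.5 + 1.5 + 3 = 11.5
(Check: W+ + W- = 55 should equal n(n+1)/2 = 55.)
Step 4: Test statistic W = min(W+, W-) = 11.5.
Step 5: Ties in |d|, so use the tie-corrected normal approximation.
        E[W] = n(n+1)/4 = 10*11/4 = 27.5.
        Tie groups: |d|=1 (t=2), |d|=6 (t=4), |d|=8 (t=2); sum(t^3 - t) = 72.
        Var[W] = n(n+1)(2n+1)/24 - sum(t^3-t)/48 = 2310/24 - 72/48 = 94.75.
        z = (W - E[W]) / sqrt(Var[W]) = (11.5 - 27.5) / 9.7340 = -1.6437.
        Two-sided p = 2*Phi(z) = 0.100232.
Step 6: alpha = 0.1. fail to reject H0.

W+ = 43.5, W- = 11.5, W = min = 11.5, p = 0.100232, fail to reject H0.


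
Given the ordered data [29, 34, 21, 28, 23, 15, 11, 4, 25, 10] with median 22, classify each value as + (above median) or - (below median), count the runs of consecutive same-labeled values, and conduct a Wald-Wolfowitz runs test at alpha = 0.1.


Step 1: Compute median = 22; label A = above, B = below.
Labels in order: AABAABBBAB  (n_A = 5, n_B = 5)
Step 2: Count runs R = 6.
Step 3: Under H0 (random ordering), E[R] = 2*n_A*n_B/(n_A+n_B) + 1 = 2*5*5/10 + 1 = 6.0000.
        Var[R] = 2*n_A*n_B*(2*n_A*n_B - n_A - n_B) / ((n_A+n_B)^2 * (n_A+n_B-1)) = 2000/900 = 2.2222.
        SD[R] = 1.4907.
Step 4: R = E[R], so z = 0 with no continuity correction.
Step 5: Two-sided p-value via normal approximation = 2*(1 - Phi(|z|)) = 1.000000.
Step 6: alpha = 0.1. fail to reject H0.

R = 6, z = 0.0000, p = 1.000000, fail to reject H0.


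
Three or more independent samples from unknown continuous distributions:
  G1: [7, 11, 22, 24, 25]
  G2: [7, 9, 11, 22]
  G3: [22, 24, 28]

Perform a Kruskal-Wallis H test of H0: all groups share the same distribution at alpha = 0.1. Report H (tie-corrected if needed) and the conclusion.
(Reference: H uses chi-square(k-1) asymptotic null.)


Step 1: Combine all N = 12 observations and assign midranks.
sorted (value, group, rank): (7,G1,1.5), (7,G2,1.5), (9,G2,3), (11,G1,4.5), (11,G2,4.5), (22,G1,7), (22,G2,7), (22,G3,7), (24,G1,9.5), (24,G3,9.5), (25,G1,11), (28,G3,12)
Step 2: Sum ranks within each group.
R_1 = 33.5 (n_1 = 5)
R_2 = 16 (n_2 = 4)
R_3 = 28.5 (n_3 = 3)
Step 3: H = 12/(N(N+1)) * sum(R_i^2/n_i) - 3(N+1)
     = 12/(12*13) * (33.5^2/5 + 16^2/4 + 28.5^2/3) - 3*13
     = 0.076923 * 559.2 - 39
     = 4.015385.
Step 4: Ties present; correction factor C = 1 - 42/(12^3 - 12) = 0.975524. Corrected H = 4.015385 / 0.975524 = 4.116129.
Step 5: Under H0, H ~ chi^2(2); p-value = 0.127701.
Step 6: alpha = 0.1. fail to reject H0.

H = 4.1161, df = 2, p = 0.127701, fail to reject H0.


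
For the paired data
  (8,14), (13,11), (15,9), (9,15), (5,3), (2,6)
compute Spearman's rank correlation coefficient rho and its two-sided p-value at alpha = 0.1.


Step 1: Rank x and y separately (midranks; no ties here).
rank(x): 8->3, 13->5, 15->6, 9->4, 5->2, 2->1
rank(y): 14->5, 11->4, 9->3, 15->6, 3->1, 6->2
Step 2: d_i = R_x(i) - R_y(i); compute d_i^2.
  (3-5)^2=4, (5-4)^2=1, (6-3)^2=9, (4-6)^2=4, (2-1)^2=1, (1-2)^2=1
sum(d^2) = 20.
Step 3: rho = 1 - 6*20 / (6*(6^2 - 1)) = 1 - 120/210 = 0.428571.
Step 4: Under H0, t = rho * sqrt((n-2)/(1-rho^2)) = 0.9487 ~ t(4).
Step 5: Two-sided p-value from the t-distribution with 4 df = 0.396501.
Step 6: alpha = 0.1. fail to reject H0.

rho = 0.4286, p = 0.396501, fail to reject H0 at alpha = 0.1.


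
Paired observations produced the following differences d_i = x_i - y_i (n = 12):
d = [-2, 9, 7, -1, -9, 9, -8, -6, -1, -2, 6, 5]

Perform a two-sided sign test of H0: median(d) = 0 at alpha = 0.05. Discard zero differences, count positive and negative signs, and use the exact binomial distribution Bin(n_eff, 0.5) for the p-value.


Step 1: Discard zero differences. Original n = 12; n_eff = number of nonzero differences = 12.
Nonzero differences (with sign): -2, +9, +7, -1, -9, +9, -8, -6, -1, -2, +6, +5
Step 2: Count signs: positive = 5, negative = 7.
Step 3: Under H0: P(positive) = 0.5, so the number of positives S ~ Bin(12, 0.5).
Step 4: Two-sided exact p-value = sum of Bin(12,0.5) probabilities at or below the observed probability = 0.774414.
Step 5: alpha = 0.05. fail to reject H0.

n_eff = 12, pos = 5, neg = 7, p = 0.774414, fail to reject H0.


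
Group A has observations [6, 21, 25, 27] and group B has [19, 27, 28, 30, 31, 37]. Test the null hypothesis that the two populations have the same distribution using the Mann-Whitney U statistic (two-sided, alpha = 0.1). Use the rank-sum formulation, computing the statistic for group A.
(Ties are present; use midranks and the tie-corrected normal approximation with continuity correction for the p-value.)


Step 1: Combine and sort all 10 observations; assign midranks.
sorted (value, group): (6,X), (19,Y), (21,X), (25,X), (27,X), (27,Y), (28,Y), (30,Y), (31,Y), (37,Y)
ranks: 6->1, 19->2, 21->3, 25->4, 27->5.5, 27->5.5, 28->7, 30->8, 31->9, 37->10
Step 2: Rank sum for X: R1 = 1 + 3 + 4 + 5.5 = 13.5.
Step 3: U_X = R1 - n1(n1+1)/2 = 13.5 - 4*5/2 = 13.5 - 10 = 3.5.
       U_Y = n1*n2 - U_X = 24 - 3.5 = 20.5.
Step 4: Ties are present, so use the tie-corrected normal approximation (with continuity correction) for the p-value.
Step 5: p-value = 0.087118; compare to alpha = 0.1. reject H0.

U_X = 3.5, p = 0.087118, reject H0 at alpha = 0.1.


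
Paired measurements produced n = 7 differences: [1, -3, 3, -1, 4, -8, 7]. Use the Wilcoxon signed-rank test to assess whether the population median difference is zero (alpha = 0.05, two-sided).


Step 1: Drop any zero differences (none here) and take |d_i|.
|d| = [1, 3, 3, 1, 4, 8, 7]
Step 2: Midrank |d_i| (ties get averaged ranks).
ranks: |1|->1.5, |3|->3.5, |3|->3.5, |1|->1.5, |4|->5, |8|->7, |7|->6
Step 3: Attach original signs; sum ranks with positive sign and with negative sign.
W+ = 1.5 + 3.5 + 5 + 6 = 16
W- = 3.5 + 1.5 + 7 = 12
(Check: W+ + W- = 28 should equal n(n+1)/2 = 28.)
Step 4: Test statistic W = min(W+, W-) = 12.
Step 5: Ties in |d|, so use the tie-corrected normal approximation.
        E[W] = n(n+1)/4 = 7*8/4 = 14.
        Tie groups: |d|=1 (t=2), |d|=3 (t=2); sum(t^3 - t) = 12.
        Var[W] = n(n+1)(2n+1)/24 - sum(t^3-t)/48 = 840/24 - 12/48 = 34.75.
        z = (W - E[W]) / sqrt(Var[W]) = (12 - 14) / 5.8949 = -0.3393.
        Two-sided p = 2*Phi(z) = 0.734402.
Step 6: alpha = 0.05. fail to reject H0.

W+ = 16, W- = 12, W = min = 12, p = 0.734402, fail to reject H0.


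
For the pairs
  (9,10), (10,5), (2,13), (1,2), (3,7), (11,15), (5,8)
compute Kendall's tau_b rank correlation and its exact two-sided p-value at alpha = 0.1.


Step 1: Enumerate the 21 unordered pairs (i,j) with i<j and classify each by sign(x_j-x_i) * sign(y_j-y_i).
  (1,2):dx=+1,dy=-5->D; (1,3):dx=-7,dy=+3->D; (1,4):dx=-8,dy=-8->C; (1,5):dx=-6,dy=-3->C
  (1,6):dx=+2,dy=+5->C; (1,7):dx=-4,dy=-2->C; (2,3):dx=-8,dy=+8->D; (2,4):dx=-9,dy=-3->C
  (2,5):dx=-7,dy=+2->D; (2,6):dx=+1,dy=+10->C; (2,7):dx=-5,dy=+3->D; (3,4):dx=-1,dy=-11->C
  (3,5):dx=+1,dy=-6->D; (3,6):dx=+9,dy=+2->C; (3,7):dx=+3,dy=-5->D; (4,5):dx=+2,dy=+5->C
  (4,6):dx=+10,dy=+13->C; (4,7):dx=+4,dy=+6->C; (5,6):dx=+8,dy=+8->C; (5,7):dx=+2,dy=+1->C
  (6,7):dx=-6,dy=-7->C
Step 2: C = 14, D = 7, total pairs = 21.
Step 3: tau = (C - D)/(n(n-1)/2) = (14 - 7)/21 = 0.333333.
Step 4: Exact two-sided p-value (enumerate n! = 5040 permutations of y under H0): p = 0.381349.
Step 5: alpha = 0.1. fail to reject H0.

tau_b = 0.3333 (C=14, D=7), p = 0.381349, fail to reject H0.


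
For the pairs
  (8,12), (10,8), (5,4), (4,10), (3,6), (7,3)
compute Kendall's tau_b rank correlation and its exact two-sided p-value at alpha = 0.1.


Step 1: Enumerate the 15 unordered pairs (i,j) with i<j and classify each by sign(x_j-x_i) * sign(y_j-y_i).
  (1,2):dx=+2,dy=-4->D; (1,3):dx=-3,dy=-8->C; (1,4):dx=-4,dy=-2->C; (1,5):dx=-5,dy=-6->C
  (1,6):dx=-1,dy=-9->C; (2,3):dx=-5,dy=-4->C; (2,4):dx=-6,dy=+2->D; (2,5):dx=-7,dy=-2->C
  (2,6):dx=-3,dy=-5->C; (3,4):dx=-1,dy=+6->D; (3,5):dx=-2,dy=+2->D; (3,6):dx=+2,dy=-1->D
  (4,5):dx=-1,dy=-4->C; (4,6):dx=+3,dy=-7->D; (5,6):dx=+4,dy=-3->D
Step 2: C = 8, D = 7, total pairs = 15.
Step 3: tau = (C - D)/(n(n-1)/2) = (8 - 7)/15 = 0.066667.
Step 4: Exact two-sided p-value (enumerate n! = 720 permutations of y under H0): p = 1.000000.
Step 5: alpha = 0.1. fail to reject H0.

tau_b = 0.0667 (C=8, D=7), p = 1.000000, fail to reject H0.
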